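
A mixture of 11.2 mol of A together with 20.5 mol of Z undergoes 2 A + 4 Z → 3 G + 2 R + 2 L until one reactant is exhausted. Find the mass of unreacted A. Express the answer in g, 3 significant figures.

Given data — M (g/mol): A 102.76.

n(A) = 11.20 mol
n(Z) = 20.50 mol
n/ν for A = 11.20/2 = 5.600
n/ν for Z = 20.50/4 = 5.125
Smallest n/ν is Z → limiting reagent.
A consumed = (2/4) × 20.50 = 10.25 mol
A remaining = 11.20 − 10.25 = 0.9500 mol
mass = 0.9500 × 102.76 = 97.62 g

97.6 g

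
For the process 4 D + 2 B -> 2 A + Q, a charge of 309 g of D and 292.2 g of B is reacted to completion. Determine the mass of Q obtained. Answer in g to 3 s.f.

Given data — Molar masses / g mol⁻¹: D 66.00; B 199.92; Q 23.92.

n(D) = 309.0 / 66.00 = 4.682 mol
n(B) = 292.2 / 199.92 = 1.462 mol
n/ν → D: 1.171, B: 0.7310; B is limiting.
n(Q) = (1/2) × 1.462 = 0.7310 mol
mass = 0.7310 × 23.92 = 17.49 g

17.5 g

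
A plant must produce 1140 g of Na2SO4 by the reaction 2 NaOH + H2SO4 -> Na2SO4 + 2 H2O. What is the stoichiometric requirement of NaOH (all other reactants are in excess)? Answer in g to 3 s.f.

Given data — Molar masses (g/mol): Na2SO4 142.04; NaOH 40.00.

n(Na2SO4) = 1140 / 142.04 = 8.026 mol
n(NaOH) = (2/1) × 8.026 = 16.05 mol
mass = 16.05 × 40.00 = 642.0 g

642 g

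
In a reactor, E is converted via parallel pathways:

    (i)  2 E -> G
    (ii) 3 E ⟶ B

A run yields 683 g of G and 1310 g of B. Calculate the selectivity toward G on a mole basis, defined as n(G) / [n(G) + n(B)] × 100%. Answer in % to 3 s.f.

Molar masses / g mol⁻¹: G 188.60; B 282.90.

43.9 %

n(G) = 683 / 188.60 = 3.621 mol
n(B) = 1310 / 282.90 = 4.631 mol
selectivity = 3.621/(3.621+4.631) × 100 = 43.88 %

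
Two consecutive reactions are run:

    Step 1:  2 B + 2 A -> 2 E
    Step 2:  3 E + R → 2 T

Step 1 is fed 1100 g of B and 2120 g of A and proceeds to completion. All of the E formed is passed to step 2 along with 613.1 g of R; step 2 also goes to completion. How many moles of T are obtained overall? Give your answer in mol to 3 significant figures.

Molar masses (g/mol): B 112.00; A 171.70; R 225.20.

Step 1:
n(B) = 1100 / 112.00 = 9.821 mol
n(A) = 2120 / 171.70 = 12.35 mol
n/ν → B: 4.911, A: 6.175; B is limiting.
n(E) produced = (2/2) × 9.821 = 9.821 mol
Step 2:
n(E) available = 9.821 mol
n(R) = 613.1 / 225.20 = 2.722 mol
n/ν → E: 3.274, R: 2.722; R is limiting.
n(T) = (2/1) × 2.722 = 5.444 mol

5.44 mol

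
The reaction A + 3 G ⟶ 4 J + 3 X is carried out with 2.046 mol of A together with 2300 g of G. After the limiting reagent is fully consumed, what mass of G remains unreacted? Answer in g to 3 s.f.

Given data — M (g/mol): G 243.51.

805 g

n(A) = 2.046 mol
n(G) = 2300 / 243.51 = 9.445 mol
n/ν for A = 2.046/1 = 2.046
n/ν for G = 9.445/3 = 3.148
Smallest n/ν is A → limiting reagent.
G consumed = (3/1) × 2.046 = 6.138 mol
G remaining = 9.445 − 6.138 = 3.307 mol
mass = 3.307 × 243.51 = 805.3 g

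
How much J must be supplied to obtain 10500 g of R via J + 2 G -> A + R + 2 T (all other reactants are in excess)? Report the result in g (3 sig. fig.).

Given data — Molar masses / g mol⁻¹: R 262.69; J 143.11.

5720 g

n(R) = 10500 / 262.69 = 39.97 mol
n(J) = (1/1) × 39.97 = 39.97 mol
mass = 39.97 × 143.11 = 5720 g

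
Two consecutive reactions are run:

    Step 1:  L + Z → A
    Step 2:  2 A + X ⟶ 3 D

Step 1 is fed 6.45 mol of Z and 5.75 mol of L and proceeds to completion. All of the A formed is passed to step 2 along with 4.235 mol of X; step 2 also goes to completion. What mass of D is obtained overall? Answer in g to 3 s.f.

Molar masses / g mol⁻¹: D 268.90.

2320 g

Step 1:
n(Z) = 6.450 mol
n(L) = 5.750 mol
n/ν → Z: 6.450, L: 5.750; L is limiting.
n(A) produced = (1/1) × 5.750 = 5.750 mol
Step 2:
n(A) available = 5.750 mol
n(X) = 4.235 mol
n/ν → A: 2.875, X: 4.235; A is limiting.
n(D) = (3/2) × 5.750 = 8.625 mol
mass = 8.625 × 268.90 = 2319 g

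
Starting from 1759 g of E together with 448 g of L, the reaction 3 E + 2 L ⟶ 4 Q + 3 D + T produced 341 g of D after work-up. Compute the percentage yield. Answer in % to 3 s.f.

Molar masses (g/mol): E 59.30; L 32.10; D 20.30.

80.2 %

n(E) = 1759 / 59.30 = 29.66 mol
n(L) = 448.0 / 32.10 = 13.96 mol
n/ν for E = 29.66/3 = 9.887
n/ν for L = 13.96/2 = 6.980
Smallest n/ν is L → limiting reagent.
theoretical n(D) = (3/2) × 13.96 = 20.94 mol → 425.1 g
% yield = 341 / 425.1 × 100 = 80.22 %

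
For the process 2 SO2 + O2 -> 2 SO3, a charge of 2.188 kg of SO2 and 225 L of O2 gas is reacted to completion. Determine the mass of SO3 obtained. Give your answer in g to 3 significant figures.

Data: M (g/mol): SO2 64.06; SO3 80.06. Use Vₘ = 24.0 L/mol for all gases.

1500 g

n(SO2) = 2.188×1000 / 64.06 = 34.16 mol
n(O2) = 225.0 / 24.0 = 9.375 mol
n/ν for SO2 = 34.16/2 = 17.08
n/ν for O2 = 9.375/1 = 9.375
Smallest n/ν is O2 → limiting reagent.
n(SO3) = (2/1) × 9.375 = 18.75 mol
mass = 18.75 × 80.06 = 1501 g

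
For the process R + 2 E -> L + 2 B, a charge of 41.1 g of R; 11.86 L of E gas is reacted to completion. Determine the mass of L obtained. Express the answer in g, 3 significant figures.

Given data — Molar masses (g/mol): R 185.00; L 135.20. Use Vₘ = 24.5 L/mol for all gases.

n(R) = 41.10 / 185.00 = 0.2222 mol
n(E) = 11.86 / 24.5 = 0.4841 mol
n/ν → R: 0.2222, E: 0.2421; R is limiting.
n(L) = (1/1) × 0.2222 = 0.2222 mol
mass = 0.2222 × 135.20 = 30.04 g

30.0 g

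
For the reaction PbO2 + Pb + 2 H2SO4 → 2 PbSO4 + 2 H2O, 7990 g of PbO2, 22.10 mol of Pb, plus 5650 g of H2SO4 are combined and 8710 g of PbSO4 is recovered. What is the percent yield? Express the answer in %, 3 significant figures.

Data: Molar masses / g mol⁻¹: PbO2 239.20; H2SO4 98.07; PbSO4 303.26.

n(PbO2) = 7990 / 239.20 = 33.40 mol
n(Pb) = 22.10 mol
n(H2SO4) = 5650 / 98.07 = 57.61 mol
n/ν for PbO2 = 33.40/1 = 33.40
n/ν for Pb = 22.10/1 = 22.10
n/ν for H2SO4 = 57.61/2 = 28.81
Smallest n/ν is Pb → limiting reagent.
theoretical n(PbSO4) = (2/1) × 22.10 = 44.20 mol → 13400 g
% yield = 8710 / 13400 × 100 = 65.00 %

65.0 %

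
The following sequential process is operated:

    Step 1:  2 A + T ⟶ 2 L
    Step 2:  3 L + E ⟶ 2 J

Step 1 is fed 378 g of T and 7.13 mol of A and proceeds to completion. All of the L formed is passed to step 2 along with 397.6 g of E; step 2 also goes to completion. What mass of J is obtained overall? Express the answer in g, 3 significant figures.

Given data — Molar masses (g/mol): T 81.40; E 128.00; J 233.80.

Step 1:
n(T) = 378.0 / 81.40 = 4.644 mol
n(A) = 7.130 mol
n/ν for T = 4.644/1 = 4.644
n/ν for A = 7.130/2 = 3.565
Smallest n/ν is A → limiting reagent.
n(L) produced = (2/2) × 7.130 = 7.130 mol
Step 2:
n(L) available = 7.130 mol
n(E) = 397.6 / 128.00 = 3.106 mol
n/ν for L = 7.130/3 = 2.377
n/ν for E = 3.106/1 = 3.106
Smallest n/ν is L → limiting reagent.
n(J) = (2/3) × 7.130 = 4.753 mol
mass = 4.753 × 233.80 = 1111 g

1110 g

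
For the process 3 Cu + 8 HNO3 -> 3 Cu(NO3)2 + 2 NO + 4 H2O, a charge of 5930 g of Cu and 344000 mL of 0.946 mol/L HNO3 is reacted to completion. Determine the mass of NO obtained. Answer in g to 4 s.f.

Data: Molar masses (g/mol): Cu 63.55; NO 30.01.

n(Cu) = 5930 / 63.55 = 93.31 mol
n(HNO3) = 0.946 × 344000/1000 = 325.4 mol
n/ν for Cu = 93.31/3 = 31.10
n/ν for HNO3 = 325.4/8 = 40.68
Smallest n/ν is Cu → limiting reagent.
n(NO) = (2/3) × 93.31 = 62.21 mol
mass = 62.21 × 30.01 = 1867 g

1867 g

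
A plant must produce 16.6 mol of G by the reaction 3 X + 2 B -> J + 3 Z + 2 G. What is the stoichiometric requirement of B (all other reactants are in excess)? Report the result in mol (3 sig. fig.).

n(G) = 16.60 mol
n(B) = (2/2) × 16.60 = 16.60 mol

16.6 mol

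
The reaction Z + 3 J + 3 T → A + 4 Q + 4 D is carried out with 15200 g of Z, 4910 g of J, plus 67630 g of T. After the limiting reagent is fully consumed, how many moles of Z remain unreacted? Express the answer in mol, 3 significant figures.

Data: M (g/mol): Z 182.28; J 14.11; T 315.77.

12.0 mol

n(Z) = 15200 / 182.28 = 83.39 mol
n(J) = 4910 / 14.11 = 348.0 mol
n(T) = 67630 / 315.77 = 214.2 mol
n/ν → Z: 83.39, J: 116.0, T: 71.40; T is limiting.
Z consumed = (1/3) × 214.2 = 71.40 mol
Z remaining = 83.39 − 71.40 = 11.99 mol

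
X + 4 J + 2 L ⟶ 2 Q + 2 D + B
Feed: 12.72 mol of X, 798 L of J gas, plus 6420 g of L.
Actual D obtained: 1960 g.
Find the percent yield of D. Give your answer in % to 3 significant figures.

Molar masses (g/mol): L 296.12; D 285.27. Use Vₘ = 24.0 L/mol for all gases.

41.3 %

n(X) = 12.72 mol
n(J) = 798.0 / 24.0 = 33.25 mol
n(L) = 6420 / 296.12 = 21.68 mol
n/ν → X: 12.72, J: 8.313, L: 10.84; J is limiting.
theoretical n(D) = (2/4) × 33.25 = 16.63 mol → 4744 g
% yield = 1960 / 4744 × 100 = 41.32 %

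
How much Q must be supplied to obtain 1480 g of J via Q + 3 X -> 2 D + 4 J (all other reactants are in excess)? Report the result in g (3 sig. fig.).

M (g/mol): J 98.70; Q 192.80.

723 g

n(J) = 1480 / 98.70 = 14.99 mol
n(Q) = (1/4) × 14.99 = 3.748 mol
mass = 3.748 × 192.80 = 722.6 g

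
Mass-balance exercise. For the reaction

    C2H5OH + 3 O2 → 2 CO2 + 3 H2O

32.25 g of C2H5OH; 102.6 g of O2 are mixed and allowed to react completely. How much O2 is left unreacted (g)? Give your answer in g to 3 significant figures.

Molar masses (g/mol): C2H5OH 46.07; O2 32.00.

n(C2H5OH) = 32.25 / 46.07 = 0.7000 mol
n(O2) = 102.6 / 32.00 = 3.206 mol
n/ν for C2H5OH = 0.7000/1 = 0.7000
n/ν for O2 = 3.206/3 = 1.069
Smallest n/ν is C2H5OH → limiting reagent.
O2 consumed = (3/1) × 0.7000 = 2.100 mol
O2 remaining = 3.206 − 2.100 = 1.106 mol
mass = 1.106 × 32.00 = 35.39 g

35.4 g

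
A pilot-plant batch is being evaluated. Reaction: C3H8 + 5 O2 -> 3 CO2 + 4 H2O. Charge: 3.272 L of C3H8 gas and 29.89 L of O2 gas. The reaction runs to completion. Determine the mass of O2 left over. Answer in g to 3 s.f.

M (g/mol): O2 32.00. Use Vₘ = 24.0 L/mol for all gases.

18.0 g

n(C3H8) = 3.272 / 24.0 = 0.1363 mol
n(O2) = 29.89 / 24.0 = 1.245 mol
n/ν → C3H8: 0.1363, O2: 0.2490; C3H8 is limiting.
O2 consumed = (5/1) × 0.1363 = 0.6815 mol
O2 remaining = 1.245 − 0.6815 = 0.5635 mol
mass = 0.5635 × 32.00 = 18.03 g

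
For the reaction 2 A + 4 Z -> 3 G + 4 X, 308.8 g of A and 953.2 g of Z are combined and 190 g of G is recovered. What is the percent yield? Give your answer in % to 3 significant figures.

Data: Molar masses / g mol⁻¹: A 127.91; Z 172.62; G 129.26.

n(A) = 308.8 / 127.91 = 2.414 mol
n(Z) = 953.2 / 172.62 = 5.522 mol
n/ν → A: 1.207, Z: 1.381; A is limiting.
theoretical n(G) = (3/2) × 2.414 = 3.621 mol → 468.1 g
% yield = 190 / 468.1 × 100 = 40.59 %

40.6 %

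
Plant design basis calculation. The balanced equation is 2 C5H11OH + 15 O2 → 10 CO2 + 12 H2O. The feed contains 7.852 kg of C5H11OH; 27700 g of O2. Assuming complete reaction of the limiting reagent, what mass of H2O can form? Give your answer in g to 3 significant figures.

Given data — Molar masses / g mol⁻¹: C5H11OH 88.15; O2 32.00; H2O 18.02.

n(C5H11OH) = 7.852×1000 / 88.15 = 89.08 mol
n(O2) = 27700 / 32.00 = 865.6 mol
n/ν → C5H11OH: 44.54, O2: 57.71; C5H11OH is limiting.
n(H2O) = (12/2) × 89.08 = 534.5 mol
mass = 534.5 × 18.02 = 9632 g

9630 g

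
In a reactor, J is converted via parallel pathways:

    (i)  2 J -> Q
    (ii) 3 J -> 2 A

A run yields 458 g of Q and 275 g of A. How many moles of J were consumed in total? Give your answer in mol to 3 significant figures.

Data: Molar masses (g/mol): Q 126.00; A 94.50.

n(Q) = 458 / 126.00 = 3.635 mol
n(A) = 275 / 94.50 = 2.910 mol
n(J) via (i) = (2/1)×3.635 = 7.270 mol
n(J) via (ii) = (3/2)×2.910 = 4.365 mol
total n(J) = 7.270 + 4.365 = 11.64 mol

11.6 mol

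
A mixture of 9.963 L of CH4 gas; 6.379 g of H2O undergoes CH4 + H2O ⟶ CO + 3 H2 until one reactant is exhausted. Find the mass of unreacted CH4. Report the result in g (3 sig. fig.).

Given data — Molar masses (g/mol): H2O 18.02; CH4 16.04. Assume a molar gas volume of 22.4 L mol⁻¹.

1.46 g

n(CH4) = 9.963 / 22.4 = 0.4448 mol
n(H2O) = 6.379 / 18.02 = 0.3540 mol
n/ν for CH4 = 0.4448/1 = 0.4448
n/ν for H2O = 0.3540/1 = 0.3540
Smallest n/ν is H2O → limiting reagent.
CH4 consumed = (1/1) × 0.3540 = 0.3540 mol
CH4 remaining = 0.4448 − 0.3540 = 0.09080 mol
mass = 0.09080 × 16.04 = 1.456 g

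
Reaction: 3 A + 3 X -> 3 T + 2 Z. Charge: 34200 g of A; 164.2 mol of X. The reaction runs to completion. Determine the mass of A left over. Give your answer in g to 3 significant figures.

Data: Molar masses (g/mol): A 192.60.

2580 g

n(A) = 34200 / 192.60 = 177.6 mol
n(X) = 164.2 mol
n/ν for A = 177.6/3 = 59.20
n/ν for X = 164.2/3 = 54.73
Smallest n/ν is X → limiting reagent.
A consumed = (3/3) × 164.2 = 164.2 mol
A remaining = 177.6 − 164.2 = 13.40 mol
mass = 13.40 × 192.60 = 2581 g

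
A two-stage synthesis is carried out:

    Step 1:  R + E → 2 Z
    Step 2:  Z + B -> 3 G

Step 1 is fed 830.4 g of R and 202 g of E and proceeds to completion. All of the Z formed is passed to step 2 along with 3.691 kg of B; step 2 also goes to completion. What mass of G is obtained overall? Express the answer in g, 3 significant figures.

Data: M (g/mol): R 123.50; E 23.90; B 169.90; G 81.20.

Step 1:
n(R) = 830.4 / 123.50 = 6.724 mol
n(E) = 202.0 / 23.90 = 8.452 mol
n/ν for R = 6.724/1 = 6.724
n/ν for E = 8.452/1 = 8.452
Smallest n/ν is R → limiting reagent.
n(Z) produced = (2/1) × 6.724 = 13.45 mol
Step 2:
n(Z) available = 13.45 mol
n(B) = 3.691×1000 / 169.90 = 21.72 mol
n/ν for Z = 13.45/1 = 13.45
n/ν for B = 21.72/1 = 21.72
Smallest n/ν is Z → limiting reagent.
n(G) = (3/1) × 13.45 = 40.35 mol
mass = 40.35 × 81.20 = 3276 g

3280 g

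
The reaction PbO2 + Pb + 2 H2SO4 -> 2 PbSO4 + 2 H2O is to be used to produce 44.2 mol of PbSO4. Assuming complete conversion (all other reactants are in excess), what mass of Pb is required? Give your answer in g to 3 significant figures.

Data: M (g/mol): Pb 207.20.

4580 g

n(PbSO4) = 44.20 mol
n(Pb) = (1/2) × 44.20 = 22.10 mol
mass = 22.10 × 207.20 = 4579 g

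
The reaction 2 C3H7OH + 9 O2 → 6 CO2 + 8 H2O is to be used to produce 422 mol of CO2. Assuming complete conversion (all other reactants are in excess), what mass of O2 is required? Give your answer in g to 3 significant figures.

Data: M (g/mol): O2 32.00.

n(CO2) = 422.0 mol
n(O2) = (9/6) × 422.0 = 633.0 mol
mass = 633.0 × 32.00 = 20260 g

20300 g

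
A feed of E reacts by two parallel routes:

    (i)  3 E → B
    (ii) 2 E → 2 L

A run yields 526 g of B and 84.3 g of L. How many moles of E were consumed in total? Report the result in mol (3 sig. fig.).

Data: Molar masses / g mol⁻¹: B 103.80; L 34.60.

n(B) = 526 / 103.80 = 5.067 mol
n(L) = 84.3 / 34.60 = 2.436 mol
n(E) via (i) = (3/1)×5.067 = 15.20 mol
n(E) via (ii) = (2/2)×2.436 = 2.436 mol
total n(E) = 15.20 + 2.436 = 17.64 mol

17.6 mol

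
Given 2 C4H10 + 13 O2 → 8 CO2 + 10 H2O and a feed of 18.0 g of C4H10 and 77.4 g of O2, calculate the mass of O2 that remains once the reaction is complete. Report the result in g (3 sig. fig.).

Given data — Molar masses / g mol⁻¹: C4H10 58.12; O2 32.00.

13.0 g

n(C4H10) = 18.00 / 58.12 = 0.3097 mol
n(O2) = 77.40 / 32.00 = 2.419 mol
n/ν for C4H10 = 0.3097/2 = 0.1549
n/ν for O2 = 2.419/13 = 0.1861
Smallest n/ν is C4H10 → limiting reagent.
O2 consumed = (13/2) × 0.3097 = 2.013 mol
O2 remaining = 2.419 − 2.013 = 0.4060 mol
mass = 0.4060 × 32.00 = 12.99 g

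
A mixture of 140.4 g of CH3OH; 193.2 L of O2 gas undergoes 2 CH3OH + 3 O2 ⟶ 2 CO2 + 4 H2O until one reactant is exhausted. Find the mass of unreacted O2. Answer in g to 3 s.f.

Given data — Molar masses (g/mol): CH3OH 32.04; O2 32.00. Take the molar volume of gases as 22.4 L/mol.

65.7 g

n(CH3OH) = 140.4 / 32.04 = 4.382 mol
n(O2) = 193.2 / 22.4 = 8.625 mol
n/ν for CH3OH = 4.382/2 = 2.191
n/ν for O2 = 8.625/3 = 2.875
Smallest n/ν is CH3OH → limiting reagent.
O2 consumed = (3/2) × 4.382 = 6.573 mol
O2 remaining = 8.625 − 6.573 = 2.052 mol
mass = 2.052 × 32.00 = 65.66 g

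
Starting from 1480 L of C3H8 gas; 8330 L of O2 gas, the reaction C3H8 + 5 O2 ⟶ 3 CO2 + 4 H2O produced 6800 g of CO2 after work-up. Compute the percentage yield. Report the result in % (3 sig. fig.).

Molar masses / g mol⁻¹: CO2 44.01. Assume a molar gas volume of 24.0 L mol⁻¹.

83.5 %

n(C3H8) = 1480 / 24.0 = 61.67 mol
n(O2) = 8330 / 24.0 = 347.1 mol
n/ν for C3H8 = 61.67/1 = 61.67
n/ν for O2 = 347.1/5 = 69.42
Smallest n/ν is C3H8 → limiting reagent.
theoretical n(CO2) = (3/1) × 61.67 = 185.0 mol → 8142 g
% yield = 6800 / 8142 × 100 = 83.52 %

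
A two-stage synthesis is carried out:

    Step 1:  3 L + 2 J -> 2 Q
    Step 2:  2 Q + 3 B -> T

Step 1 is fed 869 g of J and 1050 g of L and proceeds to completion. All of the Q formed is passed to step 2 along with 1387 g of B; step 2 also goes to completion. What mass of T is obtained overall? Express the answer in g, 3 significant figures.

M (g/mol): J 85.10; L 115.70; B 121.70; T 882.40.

2670 g

Step 1:
n(J) = 869.0 / 85.10 = 10.21 mol
n(L) = 1050 / 115.70 = 9.075 mol
n/ν for J = 10.21/2 = 5.105
n/ν for L = 9.075/3 = 3.025
Smallest n/ν is L → limiting reagent.
n(Q) produced = (2/3) × 9.075 = 6.050 mol
Step 2:
n(Q) available = 6.050 mol
n(B) = 1387 / 121.70 = 11.40 mol
n/ν for Q = 6.050/2 = 3.025
n/ν for B = 11.40/3 = 3.800
Smallest n/ν is Q → limiting reagent.
n(T) = (1/2) × 6.050 = 3.025 mol
mass = 3.025 × 882.40 = 2669 g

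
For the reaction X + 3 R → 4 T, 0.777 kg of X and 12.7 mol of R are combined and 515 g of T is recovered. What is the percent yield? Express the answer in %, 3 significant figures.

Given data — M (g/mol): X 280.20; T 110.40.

n(X) = 0.7770×1000 / 280.20 = 2.773 mol
n(R) = 12.70 mol
n/ν for X = 2.773/1 = 2.773
n/ν for R = 12.70/3 = 4.233
Smallest n/ν is X → limiting reagent.
theoretical n(T) = (4/1) × 2.773 = 11.09 mol → 1224 g
% yield = 515 / 1224 × 100 = 42.08 %

42.1 %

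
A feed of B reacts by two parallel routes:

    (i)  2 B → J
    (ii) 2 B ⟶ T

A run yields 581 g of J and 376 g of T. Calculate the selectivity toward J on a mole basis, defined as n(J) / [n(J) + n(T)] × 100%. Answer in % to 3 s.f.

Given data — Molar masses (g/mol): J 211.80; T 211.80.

60.7 %

n(J) = 581 / 211.80 = 2.743 mol
n(T) = 376 / 211.80 = 1.775 mol
selectivity = 2.743/(2.743+1.775) × 100 = 60.71 %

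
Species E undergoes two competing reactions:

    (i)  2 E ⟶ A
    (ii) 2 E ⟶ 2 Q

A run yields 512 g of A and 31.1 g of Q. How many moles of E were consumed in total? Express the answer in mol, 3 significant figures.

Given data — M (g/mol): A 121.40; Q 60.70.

n(A) = 512 / 121.40 = 4.217 mol
n(Q) = 31.1 / 60.70 = 0.5124 mol
n(E) via (i) = (2/1)×4.217 = 8.434 mol
n(E) via (ii) = (2/2)×0.5124 = 0.5124 mol
total n(E) = 8.434 + 0.5124 = 8.946 mol

8.95 mol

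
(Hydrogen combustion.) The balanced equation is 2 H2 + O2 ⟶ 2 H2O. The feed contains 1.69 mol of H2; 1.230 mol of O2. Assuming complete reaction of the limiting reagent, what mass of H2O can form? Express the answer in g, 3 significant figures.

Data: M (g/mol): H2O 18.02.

n(H2) = 1.690 mol
n(O2) = 1.230 mol
n/ν for H2 = 1.690/2 = 0.8450
n/ν for O2 = 1.230/1 = 1.230
Smallest n/ν is H2 → limiting reagent.
n(H2O) = (2/2) × 1.690 = 1.690 mol
mass = 1.690 × 18.02 = 30.45 g

30.5 g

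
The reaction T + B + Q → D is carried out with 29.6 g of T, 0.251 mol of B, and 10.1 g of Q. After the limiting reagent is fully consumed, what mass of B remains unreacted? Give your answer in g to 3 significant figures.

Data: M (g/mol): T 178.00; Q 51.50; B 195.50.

16.6 g

n(T) = 29.60 / 178.00 = 0.1663 mol
n(B) = 0.2510 mol
n(Q) = 10.10 / 51.50 = 0.1961 mol
n/ν → T: 0.1663, B: 0.2510, Q: 0.1961; T is limiting.
B consumed = (1/1) × 0.1663 = 0.1663 mol
B remaining = 0.2510 − 0.1663 = 0.08470 mol
mass = 0.08470 × 195.50 = 16.56 g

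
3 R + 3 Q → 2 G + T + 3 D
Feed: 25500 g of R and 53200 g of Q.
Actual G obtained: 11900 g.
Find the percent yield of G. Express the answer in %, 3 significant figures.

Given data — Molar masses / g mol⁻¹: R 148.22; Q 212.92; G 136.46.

n(R) = 25500 / 148.22 = 172.0 mol
n(Q) = 53200 / 212.92 = 249.9 mol
n/ν for R = 172.0/3 = 57.33
n/ν for Q = 249.9/3 = 83.30
Smallest n/ν is R → limiting reagent.
theoretical n(G) = (2/3) × 172.0 = 114.7 mol → 15650 g
% yield = 11900 / 15650 × 100 = 76.04 %

76.0 %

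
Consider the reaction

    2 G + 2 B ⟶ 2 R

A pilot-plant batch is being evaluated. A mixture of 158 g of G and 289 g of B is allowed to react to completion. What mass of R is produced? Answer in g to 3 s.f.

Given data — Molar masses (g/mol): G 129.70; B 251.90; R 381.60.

n(G) = 158.0 / 129.70 = 1.218 mol
n(B) = 289.0 / 251.90 = 1.147 mol
n/ν → G: 0.6090, B: 0.5735; B is limiting.
n(R) = (2/2) × 1.147 = 1.147 mol
mass = 1.147 × 381.60 = 437.7 g

438 g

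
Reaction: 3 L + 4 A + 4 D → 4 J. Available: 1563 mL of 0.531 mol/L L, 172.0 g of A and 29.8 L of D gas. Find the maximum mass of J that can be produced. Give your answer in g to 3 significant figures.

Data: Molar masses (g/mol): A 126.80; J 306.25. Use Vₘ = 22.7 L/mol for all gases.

339 g

n(L) = 0.531 × 1563/1000 = 0.8300 mol
n(A) = 172.0 / 126.80 = 1.356 mol
n(D) = 29.80 / 22.7 = 1.313 mol
n/ν for L = 0.8300/3 = 0.2767
n/ν for A = 1.356/4 = 0.3390
n/ν for D = 1.313/4 = 0.3283
Smallest n/ν is L → limiting reagent.
n(J) = (4/3) × 0.8300 = 1.107 mol
mass = 1.107 × 306.25 = 339.0 g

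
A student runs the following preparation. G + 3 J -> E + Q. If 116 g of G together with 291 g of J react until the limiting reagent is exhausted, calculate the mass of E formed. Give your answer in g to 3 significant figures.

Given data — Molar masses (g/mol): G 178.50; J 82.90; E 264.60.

172 g

n(G) = 116.0 / 178.50 = 0.6499 mol
n(J) = 291.0 / 82.90 = 3.510 mol
n/ν → G: 0.6499, J: 1.170; G is limiting.
n(E) = (1/1) × 0.6499 = 0.6499 mol
mass = 0.6499 × 264.60 = 172.0 g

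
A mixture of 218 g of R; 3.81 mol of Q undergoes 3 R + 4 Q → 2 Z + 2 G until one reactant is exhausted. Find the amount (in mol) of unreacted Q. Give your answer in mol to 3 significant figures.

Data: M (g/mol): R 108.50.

1.13 mol

n(R) = 218.0 / 108.50 = 2.009 mol
n(Q) = 3.810 mol
n/ν for R = 2.009/3 = 0.6697
n/ν for Q = 3.810/4 = 0.9525
Smallest n/ν is R → limiting reagent.
Q consumed = (4/3) × 2.009 = 2.679 mol
Q remaining = 3.810 − 2.679 = 1.131 mol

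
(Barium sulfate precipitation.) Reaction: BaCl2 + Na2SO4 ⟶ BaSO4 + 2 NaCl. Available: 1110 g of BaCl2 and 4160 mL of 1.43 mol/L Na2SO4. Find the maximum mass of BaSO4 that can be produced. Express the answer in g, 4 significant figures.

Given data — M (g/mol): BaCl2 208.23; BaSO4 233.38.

1244 g

n(BaCl2) = 1110 / 208.23 = 5.331 mol
n(Na2SO4) = 1.43 × 4160/1000 = 5.949 mol
n/ν for BaCl2 = 5.331/1 = 5.331
n/ν for Na2SO4 = 5.949/1 = 5.949
Smallest n/ν is BaCl2 → limiting reagent.
n(BaSO4) = (1/1) × 5.331 = 5.331 mol
mass = 5.331 × 233.38 = 1244 g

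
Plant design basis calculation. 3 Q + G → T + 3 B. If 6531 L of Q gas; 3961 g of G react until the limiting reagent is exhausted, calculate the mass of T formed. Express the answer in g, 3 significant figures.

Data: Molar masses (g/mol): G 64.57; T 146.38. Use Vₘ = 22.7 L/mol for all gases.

n(Q) = 6531 / 22.7 = 287.7 mol
n(G) = 3961 / 64.57 = 61.34 mol
n/ν for Q = 287.7/3 = 95.90
n/ν for G = 61.34/1 = 61.34
Smallest n/ν is G → limiting reagent.
n(T) = (1/1) × 61.34 = 61.34 mol
mass = 61.34 × 146.38 = 8979 g

8980 g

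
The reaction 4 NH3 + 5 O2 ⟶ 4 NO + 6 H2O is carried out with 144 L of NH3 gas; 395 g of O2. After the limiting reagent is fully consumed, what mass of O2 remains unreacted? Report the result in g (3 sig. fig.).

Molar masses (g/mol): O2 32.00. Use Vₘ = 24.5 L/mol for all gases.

n(NH3) = 144.0 / 24.5 = 5.878 mol
n(O2) = 395.0 / 32.00 = 12.34 mol
n/ν for NH3 = 5.878/4 = 1.470
n/ν for O2 = 12.34/5 = 2.468
Smallest n/ν is NH3 → limiting reagent.
O2 consumed = (5/4) × 5.878 = 7.348 mol
O2 remaining = 12.34 − 7.348 = 4.992 mol
mass = 4.992 × 32.00 = 159.7 g

160 g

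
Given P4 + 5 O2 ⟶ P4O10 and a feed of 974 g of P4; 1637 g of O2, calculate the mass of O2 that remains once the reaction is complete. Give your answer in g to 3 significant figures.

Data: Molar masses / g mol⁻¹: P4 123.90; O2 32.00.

379 g

n(P4) = 974.0 / 123.90 = 7.861 mol
n(O2) = 1637 / 32.00 = 51.16 mol
n/ν for P4 = 7.861/1 = 7.861
n/ν for O2 = 51.16/5 = 10.23
Smallest n/ν is P4 → limiting reagent.
O2 consumed = (5/1) × 7.861 = 39.31 mol
O2 remaining = 51.16 − 39.31 = 11.85 mol
mass = 11.85 × 32.00 = 379.2 g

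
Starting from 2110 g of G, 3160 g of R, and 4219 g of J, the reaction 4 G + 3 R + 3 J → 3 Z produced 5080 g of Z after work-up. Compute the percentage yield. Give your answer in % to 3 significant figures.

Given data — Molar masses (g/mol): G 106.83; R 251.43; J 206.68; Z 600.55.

67.3 %

n(G) = 2110 / 106.83 = 19.75 mol
n(R) = 3160 / 251.43 = 12.57 mol
n(J) = 4219 / 206.68 = 20.41 mol
n/ν for G = 19.75/4 = 4.938
n/ν for R = 12.57/3 = 4.190
n/ν for J = 20.41/3 = 6.803
Smallest n/ν is R → limiting reagent.
theoretical n(Z) = (3/3) × 12.57 = 12.57 mol → 7549 g
% yield = 5080 / 7549 × 100 = 67.29 %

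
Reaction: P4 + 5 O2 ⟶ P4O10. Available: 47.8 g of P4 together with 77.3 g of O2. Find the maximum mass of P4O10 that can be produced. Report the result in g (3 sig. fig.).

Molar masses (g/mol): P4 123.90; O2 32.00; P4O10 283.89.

110 g

n(P4) = 47.80 / 123.90 = 0.3858 mol
n(O2) = 77.30 / 32.00 = 2.416 mol
n/ν for P4 = 0.3858/1 = 0.3858
n/ν for O2 = 2.416/5 = 0.4832
Smallest n/ν is P4 → limiting reagent.
n(P4O10) = (1/1) × 0.3858 = 0.3858 mol
mass = 0.3858 × 283.89 = 109.5 g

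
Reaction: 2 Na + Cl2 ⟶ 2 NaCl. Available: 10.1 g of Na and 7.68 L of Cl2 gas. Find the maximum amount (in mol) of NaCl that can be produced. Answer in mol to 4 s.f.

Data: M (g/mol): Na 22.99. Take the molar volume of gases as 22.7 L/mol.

0.4393 mol

n(Na) = 10.10 / 22.99 = 0.4393 mol
n(Cl2) = 7.680 / 22.7 = 0.3383 mol
n/ν for Na = 0.4393/2 = 0.2197
n/ν for Cl2 = 0.3383/1 = 0.3383
Smallest n/ν is Na → limiting reagent.
n(NaCl) = (2/2) × 0.4393 = 0.4393 mol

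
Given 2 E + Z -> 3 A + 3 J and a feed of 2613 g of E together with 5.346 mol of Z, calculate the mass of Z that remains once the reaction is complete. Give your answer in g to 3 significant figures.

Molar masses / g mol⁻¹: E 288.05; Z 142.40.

115 g

n(E) = 2613 / 288.05 = 9.071 mol
n(Z) = 5.346 mol
n/ν for E = 9.071/2 = 4.536
n/ν for Z = 5.346/1 = 5.346
Smallest n/ν is E → limiting reagent.
Z consumed = (1/2) × 9.071 = 4.536 mol
Z remaining = 5.346 − 4.536 = 0.8100 mol
mass = 0.8100 × 142.40 = 115.3 g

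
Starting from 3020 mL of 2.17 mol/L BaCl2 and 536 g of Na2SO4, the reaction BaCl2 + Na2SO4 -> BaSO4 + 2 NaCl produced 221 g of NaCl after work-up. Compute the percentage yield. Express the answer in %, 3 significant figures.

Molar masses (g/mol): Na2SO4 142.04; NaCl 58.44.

50.1 %

n(BaCl2) = 2.17 × 3020/1000 = 6.553 mol
n(Na2SO4) = 536.0 / 142.04 = 3.774 mol
n/ν for BaCl2 = 6.553/1 = 6.553
n/ν for Na2SO4 = 3.774/1 = 3.774
Smallest n/ν is Na2SO4 → limiting reagent.
theoretical n(NaCl) = (2/1) × 3.774 = 7.548 mol → 441.1 g
% yield = 221 / 441.1 × 100 = 50.10 %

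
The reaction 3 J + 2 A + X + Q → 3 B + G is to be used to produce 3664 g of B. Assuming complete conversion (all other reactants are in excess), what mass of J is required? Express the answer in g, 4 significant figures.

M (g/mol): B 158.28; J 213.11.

n(B) = 3664 / 158.28 = 23.15 mol
n(J) = (3/3) × 23.15 = 23.15 mol
mass = 23.15 × 213.11 = 4933 g

4933 g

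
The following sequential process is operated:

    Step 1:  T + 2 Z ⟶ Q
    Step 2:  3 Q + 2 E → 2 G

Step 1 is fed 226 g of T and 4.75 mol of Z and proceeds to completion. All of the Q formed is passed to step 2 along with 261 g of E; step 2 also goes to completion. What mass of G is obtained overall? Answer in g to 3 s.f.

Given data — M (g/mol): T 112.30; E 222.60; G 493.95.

579 g

Step 1:
n(T) = 226.0 / 112.30 = 2.012 mol
n(Z) = 4.750 mol
n/ν for T = 2.012/1 = 2.012
n/ν for Z = 4.750/2 = 2.375
Smallest n/ν is T → limiting reagent.
n(Q) produced = (1/1) × 2.012 = 2.012 mol
Step 2:
n(Q) available = 2.012 mol
n(E) = 261.0 / 222.60 = 1.173 mol
n/ν for Q = 2.012/3 = 0.6707
n/ν for E = 1.173/2 = 0.5865
Smallest n/ν is E → limiting reagent.
n(G) = (2/2) × 1.173 = 1.173 mol
mass = 1.173 × 493.95 = 579.4 g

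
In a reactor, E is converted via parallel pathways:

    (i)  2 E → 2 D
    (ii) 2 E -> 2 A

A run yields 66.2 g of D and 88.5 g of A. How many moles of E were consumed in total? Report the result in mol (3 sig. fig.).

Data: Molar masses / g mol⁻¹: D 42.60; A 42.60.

3.63 mol

n(D) = 66.2 / 42.60 = 1.554 mol
n(A) = 88.5 / 42.60 = 2.077 mol
n(E) via (i) = (2/2)×1.554 = 1.554 mol
n(E) via (ii) = (2/2)×2.077 = 2.077 mol
total n(E) = 1.554 + 2.077 = 3.631 mol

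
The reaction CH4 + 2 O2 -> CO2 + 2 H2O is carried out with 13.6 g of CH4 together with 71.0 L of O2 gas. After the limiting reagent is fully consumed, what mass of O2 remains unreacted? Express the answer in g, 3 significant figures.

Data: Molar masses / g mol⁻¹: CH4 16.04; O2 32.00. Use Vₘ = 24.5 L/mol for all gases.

n(CH4) = 13.60 / 16.04 = 0.8479 mol
n(O2) = 71.00 / 24.5 = 2.898 mol
n/ν → CH4: 0.8479, O2: 1.449; CH4 is limiting.
O2 consumed = (2/1) × 0.8479 = 1.696 mol
O2 remaining = 2.898 − 1.696 = 1.202 mol
mass = 1.202 × 32.00 = 38.46 g

38.5 g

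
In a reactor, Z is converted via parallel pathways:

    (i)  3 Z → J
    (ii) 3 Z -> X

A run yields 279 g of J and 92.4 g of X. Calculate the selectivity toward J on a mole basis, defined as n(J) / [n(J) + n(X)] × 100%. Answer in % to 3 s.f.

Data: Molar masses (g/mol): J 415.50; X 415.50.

75.1 %

n(J) = 279 / 415.50 = 0.6715 mol
n(X) = 92.4 / 415.50 = 0.2224 mol
selectivity = 0.6715/(0.6715+0.2224) × 100 = 75.12 %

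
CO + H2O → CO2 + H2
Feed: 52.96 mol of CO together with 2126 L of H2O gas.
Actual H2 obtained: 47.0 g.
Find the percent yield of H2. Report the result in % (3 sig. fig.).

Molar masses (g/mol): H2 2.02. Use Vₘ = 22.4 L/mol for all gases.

n(CO) = 52.96 mol
n(H2O) = 2126 / 22.4 = 94.91 mol
n/ν for CO = 52.96/1 = 52.96
n/ν for H2O = 94.91/1 = 94.91
Smallest n/ν is CO → limiting reagent.
theoretical n(H2) = (1/1) × 52.96 = 52.96 mol → 107.0 g
% yield = 47.0 / 107.0 × 100 = 43.93 %

43.9 %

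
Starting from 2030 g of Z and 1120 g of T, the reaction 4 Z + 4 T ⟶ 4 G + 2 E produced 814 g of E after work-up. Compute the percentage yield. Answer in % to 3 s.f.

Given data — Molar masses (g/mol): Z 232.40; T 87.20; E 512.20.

n(Z) = 2030 / 232.40 = 8.735 mol
n(T) = 1120 / 87.20 = 12.84 mol
n/ν → Z: 2.184, T: 3.210; Z is limiting.
theoretical n(E) = (2/4) × 8.735 = 4.368 mol → 2237 g
% yield = 814 / 2237 × 100 = 36.39 %

36.4 %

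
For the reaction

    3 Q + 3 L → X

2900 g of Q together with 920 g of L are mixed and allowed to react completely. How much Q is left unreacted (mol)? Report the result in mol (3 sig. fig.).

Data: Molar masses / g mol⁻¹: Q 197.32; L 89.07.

n(Q) = 2900 / 197.32 = 14.70 mol
n(L) = 920.0 / 89.07 = 10.33 mol
n/ν for Q = 14.70/3 = 4.900
n/ν for L = 10.33/3 = 3.443
Smallest n/ν is L → limiting reagent.
Q consumed = (3/3) × 10.33 = 10.33 mol
Q remaining = 14.70 − 10.33 = 4.370 mol

4.37 mol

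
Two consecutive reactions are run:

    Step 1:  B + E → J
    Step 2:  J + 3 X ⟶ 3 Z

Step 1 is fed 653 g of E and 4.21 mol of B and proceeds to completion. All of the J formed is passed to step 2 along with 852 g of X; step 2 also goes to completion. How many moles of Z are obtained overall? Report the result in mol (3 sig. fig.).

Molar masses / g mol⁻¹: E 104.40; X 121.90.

Step 1:
n(E) = 653.0 / 104.40 = 6.255 mol
n(B) = 4.210 mol
n/ν for E = 6.255/1 = 6.255
n/ν for B = 4.210/1 = 4.210
Smallest n/ν is B → limiting reagent.
n(J) produced = (1/1) × 4.210 = 4.210 mol
Step 2:
n(J) available = 4.210 mol
n(X) = 852.0 / 121.90 = 6.989 mol
n/ν for J = 4.210/1 = 4.210
n/ν for X = 6.989/3 = 2.330
Smallest n/ν is X → limiting reagent.
n(Z) = (3/3) × 6.989 = 6.989 mol

6.99 mol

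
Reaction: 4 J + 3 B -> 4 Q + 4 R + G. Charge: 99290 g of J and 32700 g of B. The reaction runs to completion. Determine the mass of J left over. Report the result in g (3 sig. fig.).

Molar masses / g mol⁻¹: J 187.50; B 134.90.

38700 g

n(J) = 99290 / 187.50 = 529.5 mol
n(B) = 32700 / 134.90 = 242.4 mol
n/ν for J = 529.5/4 = 132.4
n/ν for B = 242.4/3 = 80.80
Smallest n/ν is B → limiting reagent.
J consumed = (4/3) × 242.4 = 323.2 mol
J remaining = 529.5 − 323.2 = 206.3 mol
mass = 206.3 × 187.50 = 38680 g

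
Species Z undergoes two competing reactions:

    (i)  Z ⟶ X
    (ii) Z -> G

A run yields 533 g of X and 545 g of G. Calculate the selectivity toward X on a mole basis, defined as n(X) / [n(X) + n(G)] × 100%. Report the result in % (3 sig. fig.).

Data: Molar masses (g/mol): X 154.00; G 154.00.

49.4 %

n(X) = 533 / 154.00 = 3.461 mol
n(G) = 545 / 154.00 = 3.539 mol
selectivity = 3.461/(3.461+3.539) × 100 = 49.44 %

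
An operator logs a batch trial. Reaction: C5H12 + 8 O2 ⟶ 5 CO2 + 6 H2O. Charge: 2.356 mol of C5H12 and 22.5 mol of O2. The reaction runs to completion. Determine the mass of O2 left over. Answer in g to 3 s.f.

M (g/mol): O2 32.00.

117 g

n(C5H12) = 2.356 mol
n(O2) = 22.50 mol
n/ν for C5H12 = 2.356/1 = 2.356
n/ν for O2 = 22.50/8 = 2.813
Smallest n/ν is C5H12 → limiting reagent.
O2 consumed = (8/1) × 2.356 = 18.85 mol
O2 remaining = 22.50 − 18.85 = 3.650 mol
mass = 3.650 × 32.00 = 116.8 g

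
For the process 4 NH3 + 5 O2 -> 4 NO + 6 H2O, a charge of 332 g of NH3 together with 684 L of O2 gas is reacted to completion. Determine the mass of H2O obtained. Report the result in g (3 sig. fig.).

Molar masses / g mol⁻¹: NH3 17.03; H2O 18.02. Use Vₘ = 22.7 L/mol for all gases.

n(NH3) = 332.0 / 17.03 = 19.50 mol
n(O2) = 684.0 / 22.7 = 30.13 mol
n/ν for NH3 = 19.50/4 = 4.875
n/ν for O2 = 30.13/5 = 6.026
Smallest n/ν is NH3 → limiting reagent.
n(H2O) = (6/4) × 19.50 = 29.25 mol
mass = 29.25 × 18.02 = 527.1 g

527 g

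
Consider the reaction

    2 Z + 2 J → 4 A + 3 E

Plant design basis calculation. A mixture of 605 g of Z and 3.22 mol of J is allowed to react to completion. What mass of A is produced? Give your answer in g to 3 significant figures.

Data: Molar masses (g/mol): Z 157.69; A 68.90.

n(Z) = 605.0 / 157.69 = 3.837 mol
n(J) = 3.220 mol
n/ν for Z = 3.837/2 = 1.919
n/ν for J = 3.220/2 = 1.610
Smallest n/ν is J → limiting reagent.
n(A) = (4/2) × 3.220 = 6.440 mol
mass = 6.440 × 68.90 = 443.7 g

444 g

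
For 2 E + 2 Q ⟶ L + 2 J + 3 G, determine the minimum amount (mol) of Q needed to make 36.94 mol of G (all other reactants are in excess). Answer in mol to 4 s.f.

24.63 mol

n(G) = 36.94 mol
n(Q) = (2/3) × 36.94 = 24.63 mol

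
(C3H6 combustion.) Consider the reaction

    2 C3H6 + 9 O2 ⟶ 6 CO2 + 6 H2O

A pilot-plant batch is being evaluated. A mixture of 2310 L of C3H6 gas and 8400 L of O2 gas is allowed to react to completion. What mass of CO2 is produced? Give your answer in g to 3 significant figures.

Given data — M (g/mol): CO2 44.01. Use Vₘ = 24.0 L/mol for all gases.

10300 g

n(C3H6) = 2310 / 24.0 = 96.25 mol
n(O2) = 8400 / 24.0 = 350.0 mol
n/ν for C3H6 = 96.25/2 = 48.13
n/ν for O2 = 350.0/9 = 38.89
Smallest n/ν is O2 → limiting reagent.
n(CO2) = (6/9) × 350.0 = 233.3 mol
mass = 233.3 × 44.01 = 10270 g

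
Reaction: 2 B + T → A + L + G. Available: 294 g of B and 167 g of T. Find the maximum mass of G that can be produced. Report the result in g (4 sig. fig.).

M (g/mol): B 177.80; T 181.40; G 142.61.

117.9 g

n(B) = 294.0 / 177.80 = 1.654 mol
n(T) = 167.0 / 181.40 = 0.9206 mol
n/ν for B = 1.654/2 = 0.8270
n/ν for T = 0.9206/1 = 0.9206
Smallest n/ν is B → limiting reagent.
n(G) = (1/2) × 1.654 = 0.8270 mol
mass = 0.8270 × 142.61 = 117.9 g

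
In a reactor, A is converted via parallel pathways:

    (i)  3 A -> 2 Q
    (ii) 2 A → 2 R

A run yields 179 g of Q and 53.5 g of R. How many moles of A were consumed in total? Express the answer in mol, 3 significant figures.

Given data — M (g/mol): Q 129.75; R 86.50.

n(Q) = 179 / 129.75 = 1.380 mol
n(R) = 53.5 / 86.50 = 0.6185 mol
n(A) via (i) = (3/2)×1.380 = 2.070 mol
n(A) via (ii) = (2/2)×0.6185 = 0.6185 mol
total n(A) = 2.070 + 0.6185 = 2.689 mol

2.69 mol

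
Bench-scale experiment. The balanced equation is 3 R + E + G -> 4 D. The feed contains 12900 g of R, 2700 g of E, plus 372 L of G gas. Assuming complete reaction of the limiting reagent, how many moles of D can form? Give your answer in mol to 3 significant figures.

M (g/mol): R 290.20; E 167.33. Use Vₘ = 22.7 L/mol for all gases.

n(R) = 12900 / 290.20 = 44.45 mol
n(E) = 2700 / 167.33 = 16.14 mol
n(G) = 372.0 / 22.7 = 16.39 mol
n/ν for R = 44.45/3 = 14.82
n/ν for E = 16.14/1 = 16.14
n/ν for G = 16.39/1 = 16.39
Smallest n/ν is R → limiting reagent.
n(D) = (4/3) × 44.45 = 59.27 mol

59.3 mol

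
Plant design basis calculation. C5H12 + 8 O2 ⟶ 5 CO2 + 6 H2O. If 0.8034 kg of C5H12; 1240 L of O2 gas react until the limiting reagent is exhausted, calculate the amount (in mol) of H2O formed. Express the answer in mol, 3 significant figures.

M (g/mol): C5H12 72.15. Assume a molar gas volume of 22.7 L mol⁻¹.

41.0 mol

n(C5H12) = 0.8034×1000 / 72.15 = 11.14 mol
n(O2) = 1240 / 22.7 = 54.63 mol
n/ν for C5H12 = 11.14/1 = 11.14
n/ν for O2 = 54.63/8 = 6.829
Smallest n/ν is O2 → limiting reagent.
n(H2O) = (6/8) × 54.63 = 40.97 mol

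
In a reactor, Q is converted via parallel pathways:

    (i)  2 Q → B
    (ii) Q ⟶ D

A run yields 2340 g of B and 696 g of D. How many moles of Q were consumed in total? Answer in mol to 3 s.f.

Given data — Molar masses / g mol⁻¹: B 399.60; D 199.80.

15.2 mol

n(B) = 2340 / 399.60 = 5.856 mol
n(D) = 696 / 199.80 = 3.483 mol
n(Q) via (i) = (2/1)×5.856 = 11.71 mol
n(Q) via (ii) = (1/1)×3.483 = 3.483 mol
total n(Q) = 11.71 + 3.483 = 15.19 mol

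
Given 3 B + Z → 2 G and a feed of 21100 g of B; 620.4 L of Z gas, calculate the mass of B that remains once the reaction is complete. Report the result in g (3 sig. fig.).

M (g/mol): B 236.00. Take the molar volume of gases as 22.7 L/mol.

1750 g

n(B) = 21100 / 236.00 = 89.41 mol
n(Z) = 620.4 / 22.7 = 27.33 mol
n/ν for B = 89.41/3 = 29.80
n/ν for Z = 27.33/1 = 27.33
Smallest n/ν is Z → limiting reagent.
B consumed = (3/1) × 27.33 = 81.99 mol
B remaining = 89.41 − 81.99 = 7.420 mol
mass = 7.420 × 236.00 = 1751 g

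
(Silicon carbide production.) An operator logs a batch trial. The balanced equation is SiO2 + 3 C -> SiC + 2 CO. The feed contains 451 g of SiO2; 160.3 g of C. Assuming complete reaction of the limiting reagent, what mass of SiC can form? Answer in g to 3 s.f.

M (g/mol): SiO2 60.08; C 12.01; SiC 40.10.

178 g

n(SiO2) = 451.0 / 60.08 = 7.507 mol
n(C) = 160.3 / 12.01 = 13.35 mol
n/ν for SiO2 = 7.507/1 = 7.507
n/ν for C = 13.35/3 = 4.450
Smallest n/ν is C → limiting reagent.
n(SiC) = (1/3) × 13.35 = 4.450 mol
mass = 4.450 × 40.10 = 178.4 g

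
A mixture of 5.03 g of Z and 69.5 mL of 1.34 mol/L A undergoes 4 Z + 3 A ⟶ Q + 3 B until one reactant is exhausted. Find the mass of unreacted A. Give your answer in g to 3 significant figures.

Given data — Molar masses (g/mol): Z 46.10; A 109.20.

n(Z) = 5.030 / 46.10 = 0.1091 mol
n(A) = 1.34 × 69.50/1000 = 0.09313 mol
n/ν → Z: 0.02728, A: 0.03104; Z is limiting.
A consumed = (3/4) × 0.1091 = 0.08183 mol
A remaining = 0.09313 − 0.08183 = 0.01130 mol
mass = 0.01130 × 109.20 = 1.234 g

1.23 g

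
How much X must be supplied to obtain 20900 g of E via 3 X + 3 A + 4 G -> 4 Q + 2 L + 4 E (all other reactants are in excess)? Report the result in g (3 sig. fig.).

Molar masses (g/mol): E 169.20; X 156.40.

n(E) = 20900 / 169.20 = 123.5 mol
n(X) = (3/4) × 123.5 = 92.63 mol
mass = 92.63 × 156.40 = 14490 g

14500 g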